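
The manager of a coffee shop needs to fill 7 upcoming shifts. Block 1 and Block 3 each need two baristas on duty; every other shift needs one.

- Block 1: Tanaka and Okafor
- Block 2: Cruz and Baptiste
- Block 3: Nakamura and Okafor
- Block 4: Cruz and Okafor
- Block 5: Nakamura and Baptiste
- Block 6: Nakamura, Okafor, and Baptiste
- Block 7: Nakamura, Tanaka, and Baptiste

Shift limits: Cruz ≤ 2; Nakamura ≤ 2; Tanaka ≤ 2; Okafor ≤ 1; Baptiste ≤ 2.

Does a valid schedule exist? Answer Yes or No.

No

Total capacity is 9 and 9 slots are needed, so capacity alone doesn't rule it out.
Shifts {Block 1, Block 3} need 4 worker-slots in total, but the baristas available for any of those shifts (Nakamura, Tanaka, and Okafor) can supply at most 3 among them. So no valid schedule exists.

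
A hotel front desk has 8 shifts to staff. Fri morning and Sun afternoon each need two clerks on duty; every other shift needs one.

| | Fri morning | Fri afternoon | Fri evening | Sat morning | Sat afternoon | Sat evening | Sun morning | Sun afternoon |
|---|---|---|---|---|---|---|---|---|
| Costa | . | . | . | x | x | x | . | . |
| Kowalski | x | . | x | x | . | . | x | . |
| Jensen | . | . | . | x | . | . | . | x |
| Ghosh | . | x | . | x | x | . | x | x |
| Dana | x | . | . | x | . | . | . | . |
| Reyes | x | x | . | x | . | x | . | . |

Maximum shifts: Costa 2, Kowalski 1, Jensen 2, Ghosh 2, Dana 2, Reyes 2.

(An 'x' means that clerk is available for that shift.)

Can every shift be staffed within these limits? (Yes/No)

Yes

Fri evening can only be covered by Kowalski, so that assignment is forced.
Sun afternoon can only be covered by Jensen and Ghosh, so that assignment is forced.
One valid schedule: Fri morning→Dana+Reyes, Fri afternoon→Reyes, Fri evening→Kowalski, Sat morning→Jensen, Sat afternoon→Costa, Sat evening→Costa, Sun morning→Ghosh, Sun afternoon→Jensen+Ghosh.
Loads: Costa 2/2, Kowalski 1/1, Jensen 2/2, Ghosh 2/2, Dana 1/2, Reyes 2/2 — all within limits.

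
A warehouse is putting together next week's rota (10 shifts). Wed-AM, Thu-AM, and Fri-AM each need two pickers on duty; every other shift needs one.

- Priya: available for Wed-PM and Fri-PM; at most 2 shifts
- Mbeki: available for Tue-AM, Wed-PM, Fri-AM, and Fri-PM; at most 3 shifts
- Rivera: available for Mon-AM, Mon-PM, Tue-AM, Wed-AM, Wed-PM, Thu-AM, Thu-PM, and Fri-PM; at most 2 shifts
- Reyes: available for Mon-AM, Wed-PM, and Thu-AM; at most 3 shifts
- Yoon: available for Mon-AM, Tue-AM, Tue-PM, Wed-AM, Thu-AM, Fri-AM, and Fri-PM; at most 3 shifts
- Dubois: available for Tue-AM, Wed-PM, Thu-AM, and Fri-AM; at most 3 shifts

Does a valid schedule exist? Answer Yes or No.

No

Total capacity is 16 and 13 slots are needed, so capacity alone doesn't rule it out.
Shifts {Mon-PM, Wed-AM, Thu-PM} need 4 worker-slots in total, but the pickers available for any of those shifts (Rivera and Yoon) can supply at most 3 among them. So no valid schedule exists.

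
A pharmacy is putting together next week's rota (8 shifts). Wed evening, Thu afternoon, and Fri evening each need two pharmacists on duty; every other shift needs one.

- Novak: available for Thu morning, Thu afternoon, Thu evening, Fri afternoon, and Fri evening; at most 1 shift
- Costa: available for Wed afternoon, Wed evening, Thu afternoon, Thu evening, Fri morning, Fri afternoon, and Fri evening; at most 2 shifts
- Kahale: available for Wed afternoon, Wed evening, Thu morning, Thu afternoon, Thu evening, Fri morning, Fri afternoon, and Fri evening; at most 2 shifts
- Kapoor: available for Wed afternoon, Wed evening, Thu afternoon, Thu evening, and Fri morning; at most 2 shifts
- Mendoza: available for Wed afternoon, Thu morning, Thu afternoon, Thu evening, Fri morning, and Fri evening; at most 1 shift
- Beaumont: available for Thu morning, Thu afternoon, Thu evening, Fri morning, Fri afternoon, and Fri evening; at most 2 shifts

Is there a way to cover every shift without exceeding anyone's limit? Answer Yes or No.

Total capacity is 1+2+2+2+1+2 = 10 but 11 worker-slots are needed — infeasible.

No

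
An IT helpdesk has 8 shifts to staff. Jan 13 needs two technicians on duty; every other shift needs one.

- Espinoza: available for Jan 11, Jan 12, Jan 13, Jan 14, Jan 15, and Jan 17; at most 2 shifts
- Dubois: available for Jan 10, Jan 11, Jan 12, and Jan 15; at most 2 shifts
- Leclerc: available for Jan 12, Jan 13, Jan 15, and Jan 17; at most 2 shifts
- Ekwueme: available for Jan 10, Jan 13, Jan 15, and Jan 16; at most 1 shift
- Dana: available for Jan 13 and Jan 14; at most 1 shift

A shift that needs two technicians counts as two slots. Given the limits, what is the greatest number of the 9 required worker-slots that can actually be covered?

8

Total capacity across all technicians is 2+2+2+1+1 = 8, and 9 slots are needed, so at most 8 can be filled.
An assignment achieving 8: Jan 10→Dubois, Jan 11→Espinoza, Jan 12→Dubois, Jan 13→Leclerc+Dana, Jan 14→Espinoza, Jan 16→Ekwueme, Jan 17→Leclerc.
Loads: Espinoza 2/2, Dubois 2/2, Leclerc 2/2, Ekwueme 1/1, Dana 1/1.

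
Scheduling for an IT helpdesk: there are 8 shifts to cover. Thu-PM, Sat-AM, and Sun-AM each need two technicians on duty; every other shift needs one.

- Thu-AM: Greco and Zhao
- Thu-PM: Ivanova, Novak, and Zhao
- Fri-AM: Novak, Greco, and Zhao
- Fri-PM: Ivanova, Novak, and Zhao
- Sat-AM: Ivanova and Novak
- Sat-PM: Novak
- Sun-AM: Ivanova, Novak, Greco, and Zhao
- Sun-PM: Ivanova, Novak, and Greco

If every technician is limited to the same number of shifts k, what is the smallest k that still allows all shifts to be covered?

3

With 4 technicians and 11 worker-slots to fill, someone must work at least ⌈11/4⌉ = 3 shifts, so k ≥ 3.
k = 3 works: Thu-AM→Greco, Thu-PM→Ivanova+Novak, Fri-AM→Greco, Fri-PM→Zhao, Sat-AM→Ivanova+Novak, Sat-PM→Novak, Sun-AM→Greco+Zhao, Sun-PM→Ivanova.
Loads: Ivanova 3, Novak 3, Greco 3, Zhao 2 — all ≤ 3.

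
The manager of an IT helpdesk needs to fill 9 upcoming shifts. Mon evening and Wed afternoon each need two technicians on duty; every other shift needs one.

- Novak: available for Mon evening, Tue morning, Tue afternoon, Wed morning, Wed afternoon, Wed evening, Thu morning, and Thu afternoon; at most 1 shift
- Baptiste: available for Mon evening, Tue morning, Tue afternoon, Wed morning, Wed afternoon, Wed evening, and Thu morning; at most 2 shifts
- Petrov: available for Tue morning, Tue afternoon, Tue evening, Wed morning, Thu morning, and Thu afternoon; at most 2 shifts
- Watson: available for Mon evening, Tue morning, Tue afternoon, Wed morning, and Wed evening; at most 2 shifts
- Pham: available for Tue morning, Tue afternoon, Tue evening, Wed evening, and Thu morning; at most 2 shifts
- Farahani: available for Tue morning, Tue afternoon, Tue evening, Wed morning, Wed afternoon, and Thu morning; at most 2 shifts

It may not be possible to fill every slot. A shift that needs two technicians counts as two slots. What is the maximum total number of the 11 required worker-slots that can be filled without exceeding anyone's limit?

Total capacity across all technicians is 1+2+2+2+2+2 = 11, and 11 slots are needed, so at most 11 can be filled.
An assignment achieving 11: Mon evening→Baptiste+Watson, Tue morning→Pham, Tue afternoon→Farahani, Tue evening→Petrov, Wed morning→Petrov, Wed afternoon→Baptiste+Farahani, Wed evening→Watson, Thu morning→Pham, Thu afternoon→Novak.
Loads: Novak 1/1, Baptiste 2/2, Petrov 2/2, Watson 2/2, Pham 2/2, Farahani 2/2.

11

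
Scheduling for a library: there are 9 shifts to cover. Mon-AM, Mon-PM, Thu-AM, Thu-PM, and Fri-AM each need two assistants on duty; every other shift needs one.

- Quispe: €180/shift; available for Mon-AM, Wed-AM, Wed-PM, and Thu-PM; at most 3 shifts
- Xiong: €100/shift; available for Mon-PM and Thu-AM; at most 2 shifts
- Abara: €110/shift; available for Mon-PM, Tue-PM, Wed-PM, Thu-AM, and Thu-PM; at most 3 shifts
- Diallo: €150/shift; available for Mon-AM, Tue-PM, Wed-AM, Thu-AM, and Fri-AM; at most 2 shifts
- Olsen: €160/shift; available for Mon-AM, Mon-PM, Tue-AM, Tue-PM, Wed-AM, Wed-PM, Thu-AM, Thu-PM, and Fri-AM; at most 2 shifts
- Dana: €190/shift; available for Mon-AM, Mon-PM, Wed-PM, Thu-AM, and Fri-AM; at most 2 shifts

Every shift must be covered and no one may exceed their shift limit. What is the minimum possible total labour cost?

Tue-AM can only be covered by Olsen, so that assignment is forced.
Picking the cheapest available assistant for each shift independently would cost €1840, but that ignores the shift limits.
An optimal schedule: Mon-AM→Diallo+Dana, Mon-PM→Xiong+Abara, Tue-AM→Olsen, Tue-PM→Abara, Wed-AM→Quispe, Wed-PM→Quispe, Thu-AM→Xiong+Dana, Thu-PM→Quispe+Abara, Fri-AM→Diallo+Olsen.
Total: 150 + 190 + 100 + 110 + 160 + 110 + 180 + 180 + 100 + 190 + 180 + 110 + 150 + 160 = €2070.

€2070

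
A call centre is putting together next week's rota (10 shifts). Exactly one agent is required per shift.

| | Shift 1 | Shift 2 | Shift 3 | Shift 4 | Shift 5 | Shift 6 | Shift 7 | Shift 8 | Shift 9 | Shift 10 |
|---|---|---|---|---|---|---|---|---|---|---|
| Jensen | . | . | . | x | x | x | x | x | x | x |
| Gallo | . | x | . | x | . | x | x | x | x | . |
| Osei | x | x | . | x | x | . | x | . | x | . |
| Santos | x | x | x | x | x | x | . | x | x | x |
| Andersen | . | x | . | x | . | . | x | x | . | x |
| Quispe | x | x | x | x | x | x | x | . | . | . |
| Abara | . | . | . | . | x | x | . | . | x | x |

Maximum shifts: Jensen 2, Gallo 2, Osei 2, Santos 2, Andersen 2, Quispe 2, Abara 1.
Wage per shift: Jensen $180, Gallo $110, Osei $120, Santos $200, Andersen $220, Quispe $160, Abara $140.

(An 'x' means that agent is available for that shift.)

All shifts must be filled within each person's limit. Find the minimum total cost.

Picking the cheapest available agent for each shift independently would cost $1200, but that ignores the shift limits.
An optimal schedule: Shift 1→Osei, Shift 2→Gallo, Shift 3→Quispe, Shift 4→Santos, Shift 5→Osei, Shift 6→Quispe, Shift 7→Jensen, Shift 8→Gallo, Shift 9→Jensen, Shift 10→Abara.
Total: 120 + 110 + 160 + 200 + 120 + 160 + 180 + 110 + 180 + 140 = $1480.

$1480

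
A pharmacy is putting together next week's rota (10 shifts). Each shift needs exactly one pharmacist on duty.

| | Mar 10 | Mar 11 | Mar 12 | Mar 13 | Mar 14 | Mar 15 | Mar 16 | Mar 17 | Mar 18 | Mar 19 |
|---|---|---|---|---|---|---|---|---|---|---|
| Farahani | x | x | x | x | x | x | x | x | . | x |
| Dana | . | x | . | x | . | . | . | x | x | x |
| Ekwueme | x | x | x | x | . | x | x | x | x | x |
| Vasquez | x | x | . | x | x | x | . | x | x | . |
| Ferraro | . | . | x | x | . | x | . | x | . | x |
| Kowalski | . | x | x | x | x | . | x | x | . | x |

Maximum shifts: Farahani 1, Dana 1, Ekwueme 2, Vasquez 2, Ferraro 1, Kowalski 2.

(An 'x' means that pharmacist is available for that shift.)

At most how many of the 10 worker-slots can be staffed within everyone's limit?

Total capacity across all pharmacists is 1+1+2+2+1+2 = 9, and 10 slots are needed, so at most 9 can be filled.
An assignment achieving 9: Mar 10→Farahani, Mar 11→Kowalski, Mar 12→Ekwueme, Mar 13→Kowalski, Mar 14→Vasquez, Mar 15→Vasquez, Mar 16→Ekwueme, Mar 18→Dana, Mar 19→Ferraro.
Loads: Farahani 1/1, Dana 1/1, Ekwueme 2/2, Vasquez 2/2, Ferraro 1/1, Kowalski 2/2.

9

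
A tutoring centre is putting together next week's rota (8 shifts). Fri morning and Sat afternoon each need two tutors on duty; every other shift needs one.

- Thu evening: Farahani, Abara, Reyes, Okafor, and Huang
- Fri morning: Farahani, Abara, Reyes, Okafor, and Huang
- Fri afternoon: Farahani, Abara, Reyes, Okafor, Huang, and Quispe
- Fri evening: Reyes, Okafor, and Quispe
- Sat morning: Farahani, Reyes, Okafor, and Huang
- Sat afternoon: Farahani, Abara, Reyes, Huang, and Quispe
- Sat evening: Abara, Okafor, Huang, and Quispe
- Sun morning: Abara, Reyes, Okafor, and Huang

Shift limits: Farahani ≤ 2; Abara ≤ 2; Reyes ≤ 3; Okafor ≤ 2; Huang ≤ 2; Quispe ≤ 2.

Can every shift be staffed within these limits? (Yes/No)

Yes

One valid schedule: Thu evening→Farahani, Fri morning→Reyes+Okafor, Fri afternoon→Reyes, Fri evening→Reyes, Sat morning→Farahani, Sat afternoon→Huang+Quispe, Sat evening→Abara, Sun morning→Abara.
Loads: Farahani 2/2, Abara 2/2, Reyes 3/3, Okafor 1/2, Huang 1/2, Quispe 1/2 — all within limits.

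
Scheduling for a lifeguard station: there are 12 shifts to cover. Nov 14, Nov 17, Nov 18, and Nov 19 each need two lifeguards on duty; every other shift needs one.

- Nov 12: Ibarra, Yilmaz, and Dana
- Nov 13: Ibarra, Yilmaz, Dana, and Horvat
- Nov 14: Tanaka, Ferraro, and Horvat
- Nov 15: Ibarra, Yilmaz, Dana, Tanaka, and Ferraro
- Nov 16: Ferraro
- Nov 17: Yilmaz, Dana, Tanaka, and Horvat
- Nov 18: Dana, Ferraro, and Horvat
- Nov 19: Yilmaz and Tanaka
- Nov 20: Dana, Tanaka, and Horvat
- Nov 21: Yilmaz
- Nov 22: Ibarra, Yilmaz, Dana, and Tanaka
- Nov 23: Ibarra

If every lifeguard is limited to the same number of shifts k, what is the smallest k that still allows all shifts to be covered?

3

With 6 lifeguards and 16 worker-slots to fill, someone must work at least ⌈16/6⌉ = 3 shifts, so k ≥ 3.
k = 3 works: Nov 12→Ibarra, Nov 13→Ibarra, Nov 14→Tanaka+Ferraro, Nov 15→Dana, Nov 16→Ferraro, Nov 17→Tanaka+Horvat, Nov 18→Dana+Ferraro, Nov 19→Yilmaz+Tanaka, Nov 20→Dana, Nov 21→Yilmaz, Nov 22→Yilmaz, Nov 23→Ibarra.
Loads: Ibarra 3, Yilmaz 3, Dana 3, Tanaka 3, Ferraro 3, Horvat 1 — all ≤ 3.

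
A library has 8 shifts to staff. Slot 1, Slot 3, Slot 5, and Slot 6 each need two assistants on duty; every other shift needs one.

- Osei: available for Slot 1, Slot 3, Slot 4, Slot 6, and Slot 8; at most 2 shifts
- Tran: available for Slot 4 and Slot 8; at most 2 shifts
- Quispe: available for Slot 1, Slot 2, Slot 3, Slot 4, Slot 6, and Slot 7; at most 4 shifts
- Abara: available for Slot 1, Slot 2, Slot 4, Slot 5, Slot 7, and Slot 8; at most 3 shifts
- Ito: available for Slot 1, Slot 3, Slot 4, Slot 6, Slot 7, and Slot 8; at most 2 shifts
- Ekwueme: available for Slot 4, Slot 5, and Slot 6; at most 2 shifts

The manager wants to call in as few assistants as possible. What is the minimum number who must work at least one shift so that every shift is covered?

12 slots to fill and no one can take more than 4, so at least ⌈12/4⌉ = 3 assistants are needed.
Any 4 assistants together have capacity at most 4+3+2+2 = 11 < 12 slots, so 4 can never suffice.
Osei, Tran, Quispe, Abara, and Ekwueme alone can cover everything: Slot 1→Osei+Abara, Slot 2→Quispe, Slot 3→Osei+Quispe, Slot 4→Tran, Slot 5→Abara+Ekwueme, Slot 6→Quispe+Ekwueme, Slot 7→Quispe, Slot 8→Tran.

5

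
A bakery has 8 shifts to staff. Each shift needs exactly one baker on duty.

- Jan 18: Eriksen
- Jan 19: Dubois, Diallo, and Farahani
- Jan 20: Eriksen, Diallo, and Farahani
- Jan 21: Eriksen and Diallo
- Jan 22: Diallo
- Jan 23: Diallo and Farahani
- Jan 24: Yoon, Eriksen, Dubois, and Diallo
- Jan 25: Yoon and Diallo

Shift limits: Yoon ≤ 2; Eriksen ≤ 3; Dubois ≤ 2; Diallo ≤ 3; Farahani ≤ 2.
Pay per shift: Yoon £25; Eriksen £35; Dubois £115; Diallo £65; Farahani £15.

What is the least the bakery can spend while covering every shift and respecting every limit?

£250

Jan 18 can only be covered by Eriksen, so that assignment is forced.
Jan 22 can only be covered by Diallo, so that assignment is forced.
Picking the cheapest available baker for each shift independently would cost £230, but that ignores the shift limits.
An optimal schedule: Jan 18→Eriksen, Jan 19→Farahani, Jan 20→Eriksen, Jan 21→Eriksen, Jan 22→Diallo, Jan 23→Farahani, Jan 24→Yoon, Jan 25→Yoon.
Total: 35 + 15 + 35 + 35 + 65 + 15 + 25 + 25 = £250.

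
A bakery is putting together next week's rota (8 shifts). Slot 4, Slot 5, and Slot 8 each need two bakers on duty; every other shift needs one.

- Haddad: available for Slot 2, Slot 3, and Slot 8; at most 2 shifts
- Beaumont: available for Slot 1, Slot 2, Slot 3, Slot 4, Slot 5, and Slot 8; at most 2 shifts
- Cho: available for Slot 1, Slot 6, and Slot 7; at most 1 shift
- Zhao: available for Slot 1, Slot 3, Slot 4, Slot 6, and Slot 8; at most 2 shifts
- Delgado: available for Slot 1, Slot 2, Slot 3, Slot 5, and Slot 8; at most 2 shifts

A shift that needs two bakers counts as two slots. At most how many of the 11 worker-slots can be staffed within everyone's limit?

Total capacity across all bakers is 2+2+1+2+2 = 9, and 11 slots are needed, so at most 9 can be filled.
An assignment achieving 9: Slot 1→Delgado, Slot 2→Haddad, Slot 3→Haddad, Slot 4→Beaumont+Zhao, Slot 5→Beaumont+Delgado, Slot 6→Zhao, Slot 7→Cho.
Loads: Haddad 2/2, Beaumont 2/2, Cho 1/1, Zhao 2/2, Delgado 2/2.

9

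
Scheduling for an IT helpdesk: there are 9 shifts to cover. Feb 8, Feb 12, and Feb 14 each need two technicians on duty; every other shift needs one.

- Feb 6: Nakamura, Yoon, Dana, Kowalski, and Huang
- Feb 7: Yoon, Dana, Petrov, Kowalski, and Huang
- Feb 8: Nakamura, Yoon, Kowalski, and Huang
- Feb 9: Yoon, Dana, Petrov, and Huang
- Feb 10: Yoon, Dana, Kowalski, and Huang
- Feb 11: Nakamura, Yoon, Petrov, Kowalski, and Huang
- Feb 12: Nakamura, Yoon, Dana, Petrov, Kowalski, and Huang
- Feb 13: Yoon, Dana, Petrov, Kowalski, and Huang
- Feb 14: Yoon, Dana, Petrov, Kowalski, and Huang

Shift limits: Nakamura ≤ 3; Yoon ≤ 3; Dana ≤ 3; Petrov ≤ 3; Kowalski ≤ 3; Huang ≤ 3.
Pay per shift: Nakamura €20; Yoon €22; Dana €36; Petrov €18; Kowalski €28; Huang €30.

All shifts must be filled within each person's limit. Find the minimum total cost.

€264

Picking the cheapest available technician for each shift independently would cost €234, but that ignores the shift limits.
An optimal schedule: Feb 6→Nakamura, Feb 7→Petrov, Feb 8→Nakamura+Kowalski, Feb 9→Petrov, Feb 10→Yoon, Feb 11→Petrov, Feb 12→Nakamura+Kowalski, Feb 13→Yoon, Feb 14→Yoon+Kowalski.
Total: 20 + 18 + 20 + 28 + 18 + 22 + 18 + 20 + 28 + 22 + 22 + 28 = €264.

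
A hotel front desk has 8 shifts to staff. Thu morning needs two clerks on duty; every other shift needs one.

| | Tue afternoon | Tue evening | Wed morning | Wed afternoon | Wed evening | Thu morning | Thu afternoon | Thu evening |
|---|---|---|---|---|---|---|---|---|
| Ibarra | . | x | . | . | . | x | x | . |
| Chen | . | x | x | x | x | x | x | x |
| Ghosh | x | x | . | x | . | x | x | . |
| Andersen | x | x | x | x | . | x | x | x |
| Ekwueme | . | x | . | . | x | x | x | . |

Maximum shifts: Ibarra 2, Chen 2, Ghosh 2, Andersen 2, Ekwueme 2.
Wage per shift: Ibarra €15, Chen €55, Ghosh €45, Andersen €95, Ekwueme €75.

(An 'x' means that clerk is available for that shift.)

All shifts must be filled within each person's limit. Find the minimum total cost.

Picking the cheapest available clerk for each shift independently would cost €345, but that ignores the shift limits.
An optimal schedule: Tue afternoon→Ghosh, Tue evening→Ibarra, Wed morning→Chen, Wed afternoon→Ghosh, Wed evening→Chen, Thu morning→Ibarra+Ekwueme, Thu afternoon→Ekwueme, Thu evening→Andersen.
Total: 45 + 15 + 55 + 45 + 55 + 15 + 75 + 75 + 95 = €475.

€475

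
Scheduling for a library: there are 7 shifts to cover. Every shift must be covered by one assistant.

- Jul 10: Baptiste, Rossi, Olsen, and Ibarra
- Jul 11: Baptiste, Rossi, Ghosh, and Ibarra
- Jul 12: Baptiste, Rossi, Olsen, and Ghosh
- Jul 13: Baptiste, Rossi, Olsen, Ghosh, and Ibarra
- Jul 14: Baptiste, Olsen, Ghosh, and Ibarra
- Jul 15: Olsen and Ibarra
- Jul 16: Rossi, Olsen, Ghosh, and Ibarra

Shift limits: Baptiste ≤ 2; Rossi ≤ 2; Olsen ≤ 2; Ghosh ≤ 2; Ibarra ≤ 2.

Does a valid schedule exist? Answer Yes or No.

One valid schedule: Jul 10→Baptiste, Jul 11→Baptiste, Jul 12→Rossi, Jul 13→Ghosh, Jul 14→Olsen, Jul 15→Olsen, Jul 16→Rossi.
Loads: Baptiste 2/2, Rossi 2/2, Olsen 2/2, Ghosh 1/2, Ibarra 0/2 — all within limits.

Yes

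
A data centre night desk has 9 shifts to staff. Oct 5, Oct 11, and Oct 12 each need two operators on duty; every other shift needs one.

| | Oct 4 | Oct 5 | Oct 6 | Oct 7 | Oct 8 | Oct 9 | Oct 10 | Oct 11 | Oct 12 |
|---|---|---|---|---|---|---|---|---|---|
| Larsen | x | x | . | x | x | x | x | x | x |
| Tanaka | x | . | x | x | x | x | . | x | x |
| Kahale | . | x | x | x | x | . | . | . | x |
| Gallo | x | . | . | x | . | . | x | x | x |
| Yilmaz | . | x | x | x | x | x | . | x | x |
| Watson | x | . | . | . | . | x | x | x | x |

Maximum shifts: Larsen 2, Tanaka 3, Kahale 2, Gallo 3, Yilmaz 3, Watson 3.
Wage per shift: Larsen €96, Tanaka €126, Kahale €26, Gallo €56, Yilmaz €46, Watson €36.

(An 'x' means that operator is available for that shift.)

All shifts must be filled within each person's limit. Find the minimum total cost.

Picking the cheapest available operator for each shift independently would cost €402, but that ignores the shift limits.
An optimal schedule: Oct 4→Watson, Oct 5→Kahale+Yilmaz, Oct 6→Kahale, Oct 7→Gallo, Oct 8→Yilmaz, Oct 9→Watson, Oct 10→Watson, Oct 11→Yilmaz+Gallo, Oct 12→Gallo+Larsen.
Total: 36 + 26 + 46 + 26 + 56 + 46 + 36 + 36 + 46 + 56 + 56 + 96 = €562.

€562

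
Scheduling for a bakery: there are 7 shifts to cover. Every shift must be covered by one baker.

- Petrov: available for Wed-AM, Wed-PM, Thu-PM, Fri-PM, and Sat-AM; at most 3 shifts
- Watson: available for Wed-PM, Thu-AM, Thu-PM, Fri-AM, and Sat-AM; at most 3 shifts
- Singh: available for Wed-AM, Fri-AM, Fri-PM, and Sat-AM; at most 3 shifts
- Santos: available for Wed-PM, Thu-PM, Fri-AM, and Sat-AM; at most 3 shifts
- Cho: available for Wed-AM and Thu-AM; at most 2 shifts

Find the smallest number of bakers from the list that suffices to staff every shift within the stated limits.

7 slots to fill and no one can take more than 3, so at least ⌈7/3⌉ = 3 bakers are needed.
Petrov, Watson, and Singh alone can cover everything: Wed-AM→Petrov, Wed-PM→Petrov, Thu-AM→Watson, Thu-PM→Petrov, Fri-AM→Watson, Fri-PM→Singh, Sat-AM→Watson.

3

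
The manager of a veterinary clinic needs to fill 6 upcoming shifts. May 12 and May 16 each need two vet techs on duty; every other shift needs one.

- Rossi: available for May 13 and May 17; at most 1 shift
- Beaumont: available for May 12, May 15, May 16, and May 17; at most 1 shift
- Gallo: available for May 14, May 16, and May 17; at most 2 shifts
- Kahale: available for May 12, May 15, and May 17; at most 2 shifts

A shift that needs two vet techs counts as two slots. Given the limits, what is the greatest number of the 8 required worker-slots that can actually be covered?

6

Total capacity across all vet techs is 1+1+2+2 = 6, and 8 slots are needed, so at most 6 can be filled.
An assignment achieving 6: May 12→Beaumont+Kahale, May 13→Rossi, May 14→Gallo, May 15→Kahale, May 16→Gallo.
Loads: Rossi 1/1, Beaumont 1/1, Gallo 2/2, Kahale 2/2.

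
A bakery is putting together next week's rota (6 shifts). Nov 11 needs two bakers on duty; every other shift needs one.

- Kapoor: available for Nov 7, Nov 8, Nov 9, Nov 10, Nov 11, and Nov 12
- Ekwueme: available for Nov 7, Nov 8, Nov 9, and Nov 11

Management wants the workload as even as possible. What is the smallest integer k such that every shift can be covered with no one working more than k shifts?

With 2 bakers and 7 worker-slots to fill, someone must work at least ⌈7/2⌉ = 4 shifts, so k ≥ 4.
k = 4 works: Nov 7→Kapoor, Nov 8→Ekwueme, Nov 9→Ekwueme, Nov 10→Kapoor, Nov 11→Kapoor+Ekwueme, Nov 12→Kapoor.
Loads: Kapoor 4, Ekwueme 3 — all ≤ 4.

4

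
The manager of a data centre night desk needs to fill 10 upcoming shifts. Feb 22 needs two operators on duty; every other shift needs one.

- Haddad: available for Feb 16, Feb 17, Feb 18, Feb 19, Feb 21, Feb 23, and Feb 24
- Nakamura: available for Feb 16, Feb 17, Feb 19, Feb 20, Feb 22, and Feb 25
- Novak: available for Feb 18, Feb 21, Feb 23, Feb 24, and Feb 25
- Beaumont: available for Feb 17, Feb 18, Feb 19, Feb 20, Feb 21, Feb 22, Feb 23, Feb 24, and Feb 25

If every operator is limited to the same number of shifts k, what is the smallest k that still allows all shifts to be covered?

3

With 4 operators and 11 worker-slots to fill, someone must work at least ⌈11/4⌉ = 3 shifts, so k ≥ 3.
k = 3 works: Feb 16→Haddad, Feb 17→Haddad, Feb 18→Haddad, Feb 19→Nakamura, Feb 20→Nakamura, Feb 21→Novak, Feb 22→Nakamura+Beaumont, Feb 23→Novak, Feb 24→Novak, Feb 25→Beaumont.
Loads: Haddad 3, Nakamura 3, Novak 3, Beaumont 2 — all ≤ 3.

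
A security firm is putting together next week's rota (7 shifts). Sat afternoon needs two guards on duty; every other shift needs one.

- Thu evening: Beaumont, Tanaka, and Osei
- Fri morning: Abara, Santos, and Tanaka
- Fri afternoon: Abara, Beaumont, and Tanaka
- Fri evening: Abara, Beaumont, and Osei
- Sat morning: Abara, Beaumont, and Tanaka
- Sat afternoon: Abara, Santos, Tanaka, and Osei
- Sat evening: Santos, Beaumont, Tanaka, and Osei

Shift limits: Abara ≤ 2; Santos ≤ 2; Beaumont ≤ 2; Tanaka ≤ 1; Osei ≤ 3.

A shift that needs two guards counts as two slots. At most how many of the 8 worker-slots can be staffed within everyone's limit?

8

Total capacity across all guards is 2+2+2+1+3 = 10, and 8 slots are needed, so at most 8 can be filled.
An assignment achieving 8: Thu evening→Beaumont, Fri morning→Abara, Fri afternoon→Abara, Fri evening→Beaumont, Sat morning→Tanaka, Sat afternoon→Santos+Osei, Sat evening→Santos.
Loads: Abara 2/2, Santos 2/2, Beaumont 2/2, Tanaka 1/1, Osei 1/3.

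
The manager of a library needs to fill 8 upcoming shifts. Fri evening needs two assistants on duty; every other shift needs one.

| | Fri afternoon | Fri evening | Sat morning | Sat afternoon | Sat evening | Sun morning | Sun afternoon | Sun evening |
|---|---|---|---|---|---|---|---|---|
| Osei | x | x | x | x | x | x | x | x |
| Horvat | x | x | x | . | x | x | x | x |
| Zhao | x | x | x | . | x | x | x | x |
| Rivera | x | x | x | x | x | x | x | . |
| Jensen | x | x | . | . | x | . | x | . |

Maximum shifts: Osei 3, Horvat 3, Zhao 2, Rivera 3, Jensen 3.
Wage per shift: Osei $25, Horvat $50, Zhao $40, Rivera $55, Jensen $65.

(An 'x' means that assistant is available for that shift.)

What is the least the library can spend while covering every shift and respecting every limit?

$360

Picking the cheapest available assistant for each shift independently would cost $240, but that ignores the shift limits.
An optimal schedule: Fri afternoon→Horvat, Fri evening→Zhao+Rivera, Sat morning→Osei, Sat afternoon→Osei, Sat evening→Horvat, Sun morning→Horvat, Sun afternoon→Zhao, Sun evening→Osei.
Total: 50 + 40 + 55 + 25 + 25 + 50 + 50 + 40 + 25 = $360.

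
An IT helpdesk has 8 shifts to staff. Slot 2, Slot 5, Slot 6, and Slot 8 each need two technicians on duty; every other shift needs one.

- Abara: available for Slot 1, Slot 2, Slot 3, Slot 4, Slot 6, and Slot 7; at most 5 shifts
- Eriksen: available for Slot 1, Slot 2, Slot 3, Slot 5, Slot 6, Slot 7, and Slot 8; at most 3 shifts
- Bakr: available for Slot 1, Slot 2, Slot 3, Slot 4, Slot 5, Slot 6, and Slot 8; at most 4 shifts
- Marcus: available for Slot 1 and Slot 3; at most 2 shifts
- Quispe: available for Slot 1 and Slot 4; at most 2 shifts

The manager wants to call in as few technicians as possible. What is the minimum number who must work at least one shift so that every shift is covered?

3

12 slots to fill and no one can take more than 5, so at least ⌈12/5⌉ = 3 technicians are needed.
Abara, Eriksen, and Bakr alone can cover everything: Slot 1→Abara, Slot 2→Abara+Eriksen, Slot 3→Bakr, Slot 4→Abara, Slot 5→Eriksen+Bakr, Slot 6→Abara+Bakr, Slot 7→Abara, Slot 8→Eriksen+Bakr.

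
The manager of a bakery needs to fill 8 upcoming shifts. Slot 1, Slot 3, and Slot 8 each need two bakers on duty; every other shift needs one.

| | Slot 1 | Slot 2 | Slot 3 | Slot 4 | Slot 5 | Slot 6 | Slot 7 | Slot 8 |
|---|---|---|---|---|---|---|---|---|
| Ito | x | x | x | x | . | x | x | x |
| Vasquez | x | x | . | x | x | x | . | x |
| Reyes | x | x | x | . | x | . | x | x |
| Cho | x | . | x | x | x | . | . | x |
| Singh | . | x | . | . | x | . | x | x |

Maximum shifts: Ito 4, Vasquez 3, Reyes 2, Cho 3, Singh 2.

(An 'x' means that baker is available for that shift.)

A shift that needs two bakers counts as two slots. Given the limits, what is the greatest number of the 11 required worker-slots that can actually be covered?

Total capacity across all bakers is 4+3+2+3+2 = 14, and 11 slots are needed, so at most 11 can be filled.
An assignment achieving 11: Slot 1→Vasquez+Reyes, Slot 2→Vasquez, Slot 3→Ito+Reyes, Slot 4→Ito, Slot 5→Vasquez, Slot 6→Ito, Slot 7→Ito, Slot 8→Cho+Singh.
Loads: Ito 4/4, Vasquez 3/3, Reyes 2/2, Cho 1/3, Singh 1/2.

11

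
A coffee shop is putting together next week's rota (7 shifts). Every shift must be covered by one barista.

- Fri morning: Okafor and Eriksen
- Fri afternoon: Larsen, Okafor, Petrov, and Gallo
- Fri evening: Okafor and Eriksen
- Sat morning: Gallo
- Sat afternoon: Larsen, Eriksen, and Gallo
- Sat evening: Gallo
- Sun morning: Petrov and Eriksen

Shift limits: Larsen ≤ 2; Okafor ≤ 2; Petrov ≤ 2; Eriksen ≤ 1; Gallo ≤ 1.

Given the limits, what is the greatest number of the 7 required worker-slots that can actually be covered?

6

Total capacity across all baristas is 2+2+2+1+1 = 8, and 7 slots are needed, so at most 7 can be filled.
Shifts {Sat morning, Sat evening} need 2 slots but only Gallo are available for them, supplying at most 1 — so at least 1 slot must go unfilled.
An assignment achieving 6: Fri morning→Okafor, Fri afternoon→Larsen, Fri evening→Okafor, Sat morning→Gallo, Sat afternoon→Larsen, Sun morning→Petrov.
Loads: Larsen 2/2, Okafor 2/2, Petrov 1/2, Eriksen 0/1, Gallo 1/1.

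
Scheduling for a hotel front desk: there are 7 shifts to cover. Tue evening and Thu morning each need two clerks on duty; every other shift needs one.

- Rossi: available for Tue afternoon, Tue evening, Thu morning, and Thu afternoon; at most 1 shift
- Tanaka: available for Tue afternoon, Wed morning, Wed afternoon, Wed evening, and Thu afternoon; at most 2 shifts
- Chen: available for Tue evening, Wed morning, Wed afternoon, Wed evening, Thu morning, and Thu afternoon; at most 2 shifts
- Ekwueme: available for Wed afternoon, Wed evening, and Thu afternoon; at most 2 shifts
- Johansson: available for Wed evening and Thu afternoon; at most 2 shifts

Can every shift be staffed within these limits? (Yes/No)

No

Total capacity is 9 and 9 slots are needed, so capacity alone doesn't rule it out.
Shifts {Tue evening, Thu morning} need 4 worker-slots in total, but the clerks available for any of those shifts (Rossi and Chen) can supply at most 3 among them. So no valid schedule exists.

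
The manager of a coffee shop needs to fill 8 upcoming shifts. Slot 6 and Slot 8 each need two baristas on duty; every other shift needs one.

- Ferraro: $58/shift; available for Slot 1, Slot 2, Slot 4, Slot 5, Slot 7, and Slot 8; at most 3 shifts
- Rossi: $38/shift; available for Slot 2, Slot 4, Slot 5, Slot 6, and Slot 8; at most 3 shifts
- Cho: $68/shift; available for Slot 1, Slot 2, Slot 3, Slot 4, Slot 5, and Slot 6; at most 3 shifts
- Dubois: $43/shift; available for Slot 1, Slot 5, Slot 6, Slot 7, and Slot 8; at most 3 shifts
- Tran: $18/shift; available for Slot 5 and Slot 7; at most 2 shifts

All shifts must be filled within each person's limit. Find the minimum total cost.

Slot 3 can only be covered by Cho, so that assignment is forced.
Picking the cheapest available barista for each shift independently would cost $385, but that ignores the shift limits.
An optimal schedule: Slot 1→Dubois, Slot 2→Rossi, Slot 3→Cho, Slot 4→Rossi, Slot 5→Tran, Slot 6→Rossi+Dubois, Slot 7→Tran, Slot 8→Dubois+Ferraro.
Total: 43 + 38 + 68 + 38 + 18 + 38 + 43 + 18 + 43 + 58 = $405.

$405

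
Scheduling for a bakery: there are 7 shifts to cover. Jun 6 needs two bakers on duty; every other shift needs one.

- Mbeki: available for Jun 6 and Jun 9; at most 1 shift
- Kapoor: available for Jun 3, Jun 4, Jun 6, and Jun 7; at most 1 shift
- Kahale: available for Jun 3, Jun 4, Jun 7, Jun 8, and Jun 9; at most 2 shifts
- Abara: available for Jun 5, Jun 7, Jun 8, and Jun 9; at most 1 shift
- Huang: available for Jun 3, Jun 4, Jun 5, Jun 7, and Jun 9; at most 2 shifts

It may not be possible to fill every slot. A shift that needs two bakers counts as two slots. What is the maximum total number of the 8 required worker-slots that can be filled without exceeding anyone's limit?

7

Total capacity across all bakers is 1+1+2+1+2 = 7, and 8 slots are needed, so at most 7 can be filled.
An assignment achieving 7: Jun 3→Kahale, Jun 4→Huang, Jun 5→Abara, Jun 6→Mbeki+Kapoor, Jun 7→Huang, Jun 8→Kahale.
Loads: Mbeki 1/1, Kapoor 1/1, Kahale 2/2, Abara 1/1, Huang 2/2.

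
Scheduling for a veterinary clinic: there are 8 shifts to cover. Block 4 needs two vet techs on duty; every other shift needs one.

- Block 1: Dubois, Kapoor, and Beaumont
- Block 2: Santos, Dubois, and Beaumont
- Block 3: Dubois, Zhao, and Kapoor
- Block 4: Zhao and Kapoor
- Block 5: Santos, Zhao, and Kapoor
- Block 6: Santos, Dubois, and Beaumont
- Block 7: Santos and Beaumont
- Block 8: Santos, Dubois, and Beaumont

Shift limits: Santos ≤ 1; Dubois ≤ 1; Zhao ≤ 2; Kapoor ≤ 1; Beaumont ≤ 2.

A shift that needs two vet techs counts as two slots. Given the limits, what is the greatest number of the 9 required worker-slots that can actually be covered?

Total capacity across all vet techs is 1+1+2+1+2 = 7, and 9 slots are needed, so at most 7 can be filled.
An assignment achieving 7: Block 1→Dubois, Block 2→Beaumont, Block 3→Zhao, Block 4→Zhao+Kapoor, Block 6→Beaumont, Block 7→Santos.
Loads: Santos 1/1, Dubois 1/1, Zhao 2/2, Kapoor 1/1, Beaumont 2/2.

7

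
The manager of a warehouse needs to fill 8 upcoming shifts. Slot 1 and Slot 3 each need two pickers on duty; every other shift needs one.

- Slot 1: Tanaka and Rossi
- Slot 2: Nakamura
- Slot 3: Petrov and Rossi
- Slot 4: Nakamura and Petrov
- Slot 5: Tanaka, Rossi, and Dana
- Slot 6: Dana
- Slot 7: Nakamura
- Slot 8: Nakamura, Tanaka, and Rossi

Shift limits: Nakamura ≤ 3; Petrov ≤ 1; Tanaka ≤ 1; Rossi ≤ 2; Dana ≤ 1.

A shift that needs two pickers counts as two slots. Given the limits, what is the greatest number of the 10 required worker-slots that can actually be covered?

8

Total capacity across all pickers is 3+1+1+2+1 = 8, and 10 slots are needed, so at most 8 can be filled.
An assignment achieving 8: Slot 1→Tanaka+Rossi, Slot 2→Nakamura, Slot 3→Petrov+Rossi, Slot 4→Nakamura, Slot 6→Dana, Slot 7→Nakamura.
Loads: Nakamura 3/3, Petrov 1/1, Tanaka 1/1, Rossi 2/2, Dana 1/1.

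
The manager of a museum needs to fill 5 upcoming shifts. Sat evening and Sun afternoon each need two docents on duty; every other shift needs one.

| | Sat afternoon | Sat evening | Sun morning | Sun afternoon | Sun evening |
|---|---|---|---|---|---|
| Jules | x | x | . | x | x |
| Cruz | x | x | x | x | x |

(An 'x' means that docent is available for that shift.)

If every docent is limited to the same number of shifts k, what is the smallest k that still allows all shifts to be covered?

With 2 docents and 7 worker-slots to fill, someone must work at least ⌈7/2⌉ = 4 shifts, so k ≥ 4.
k = 4 works: Sat afternoon→Jules, Sat evening→Jules+Cruz, Sun morning→Cruz, Sun afternoon→Jules+Cruz, Sun evening→Jules.
Loads: Jules 4, Cruz 3 — all ≤ 4.

4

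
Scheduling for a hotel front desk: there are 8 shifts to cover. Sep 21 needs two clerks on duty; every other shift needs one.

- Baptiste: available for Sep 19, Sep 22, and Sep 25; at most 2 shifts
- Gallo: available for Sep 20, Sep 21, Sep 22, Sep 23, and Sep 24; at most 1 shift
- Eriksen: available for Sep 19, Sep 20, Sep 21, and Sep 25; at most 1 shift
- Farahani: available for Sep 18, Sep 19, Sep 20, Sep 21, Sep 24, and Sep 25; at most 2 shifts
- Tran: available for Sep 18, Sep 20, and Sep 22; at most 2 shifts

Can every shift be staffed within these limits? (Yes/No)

No

Total capacity is 2+1+1+2+2 = 8 but 9 worker-slots are needed — infeasible.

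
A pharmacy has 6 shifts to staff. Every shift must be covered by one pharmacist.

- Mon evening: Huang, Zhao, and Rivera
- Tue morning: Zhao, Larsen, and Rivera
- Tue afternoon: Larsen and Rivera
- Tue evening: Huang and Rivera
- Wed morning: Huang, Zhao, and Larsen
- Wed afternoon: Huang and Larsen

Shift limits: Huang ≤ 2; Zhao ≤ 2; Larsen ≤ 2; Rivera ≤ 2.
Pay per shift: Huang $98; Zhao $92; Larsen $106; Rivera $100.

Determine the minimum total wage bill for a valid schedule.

$580

Picking the cheapest available pharmacist for each shift independently would cost $572, but that ignores the shift limits.
An optimal schedule: Mon evening→Zhao, Tue morning→Rivera, Tue afternoon→Rivera, Tue evening→Huang, Wed morning→Zhao, Wed afternoon→Huang.
Total: 92 + 100 + 100 + 98 + 92 + 98 = $580.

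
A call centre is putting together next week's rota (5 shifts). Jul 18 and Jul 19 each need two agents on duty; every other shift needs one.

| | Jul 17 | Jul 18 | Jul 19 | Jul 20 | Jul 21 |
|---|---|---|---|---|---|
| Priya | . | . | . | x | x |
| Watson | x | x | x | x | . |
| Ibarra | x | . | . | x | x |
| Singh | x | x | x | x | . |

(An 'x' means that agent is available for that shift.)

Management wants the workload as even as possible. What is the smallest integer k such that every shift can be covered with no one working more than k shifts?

With 4 agents and 7 worker-slots to fill, someone must work at least ⌈7/4⌉ = 2 shifts, so k ≥ 2.
k = 2 works: Jul 17→Ibarra, Jul 18→Watson+Singh, Jul 19→Watson+Singh, Jul 20→Priya, Jul 21→Priya.
Loads: Priya 2, Watson 2, Ibarra 1, Singh 2 — all ≤ 2.

2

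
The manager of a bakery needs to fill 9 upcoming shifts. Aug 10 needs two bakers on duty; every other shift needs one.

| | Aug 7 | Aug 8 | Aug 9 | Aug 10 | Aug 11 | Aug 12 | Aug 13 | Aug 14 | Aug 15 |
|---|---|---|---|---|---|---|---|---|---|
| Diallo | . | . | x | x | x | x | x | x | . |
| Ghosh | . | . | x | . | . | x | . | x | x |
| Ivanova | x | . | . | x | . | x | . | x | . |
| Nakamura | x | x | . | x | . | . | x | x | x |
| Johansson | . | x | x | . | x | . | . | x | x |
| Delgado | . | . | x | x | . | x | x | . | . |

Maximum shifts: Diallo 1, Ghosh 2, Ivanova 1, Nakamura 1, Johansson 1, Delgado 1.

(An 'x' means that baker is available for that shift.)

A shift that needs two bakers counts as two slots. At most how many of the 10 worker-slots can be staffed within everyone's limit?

Total capacity across all bakers is 1+2+1+1+1+1 = 7, and 10 slots are needed, so at most 7 can be filled.
An assignment achieving 7: Aug 7→Ivanova, Aug 8→Nakamura, Aug 9→Ghosh, Aug 11→Diallo, Aug 13→Delgado, Aug 14→Johansson, Aug 15→Ghosh.
Loads: Diallo 1/1, Ghosh 2/2, Ivanova 1/1, Nakamura 1/1, Johansson 1/1, Delgado 1/1.

7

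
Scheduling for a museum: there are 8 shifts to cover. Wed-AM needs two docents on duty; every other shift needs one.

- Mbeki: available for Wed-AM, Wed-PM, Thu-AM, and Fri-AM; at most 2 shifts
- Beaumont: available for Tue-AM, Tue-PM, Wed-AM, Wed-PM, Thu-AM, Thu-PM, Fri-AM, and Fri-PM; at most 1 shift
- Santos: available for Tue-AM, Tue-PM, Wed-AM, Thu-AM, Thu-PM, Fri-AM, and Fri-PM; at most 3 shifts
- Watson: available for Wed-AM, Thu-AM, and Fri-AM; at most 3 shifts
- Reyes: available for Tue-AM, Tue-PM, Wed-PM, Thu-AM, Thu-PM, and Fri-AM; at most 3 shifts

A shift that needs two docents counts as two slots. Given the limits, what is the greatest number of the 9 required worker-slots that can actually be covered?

Total capacity across all docents is 2+1+3+3+3 = 12, and 9 slots are needed, so at most 9 can be filled.
An assignment achieving 9: Tue-AM→Santos, Tue-PM→Santos, Wed-AM→Mbeki+Watson, Wed-PM→Mbeki, Thu-AM→Watson, Thu-PM→Santos, Fri-AM→Watson, Fri-PM→Beaumont.
Loads: Mbeki 2/2, Beaumont 1/1, Santos 3/3, Watson 3/3, Reyes 0/3.

9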